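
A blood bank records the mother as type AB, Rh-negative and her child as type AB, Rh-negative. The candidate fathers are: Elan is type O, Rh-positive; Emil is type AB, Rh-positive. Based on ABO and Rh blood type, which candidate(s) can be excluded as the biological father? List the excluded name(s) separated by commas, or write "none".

Elan

A candidate is excluded only if no genotype consistent with his phenotype could produce a type AB, Rh-negative child with a type AB, Rh-negative mother.
Elan (type O, Rh+): no genotype consistent with that phenotype can produce a type-AB Rh- child with a type-AB mother.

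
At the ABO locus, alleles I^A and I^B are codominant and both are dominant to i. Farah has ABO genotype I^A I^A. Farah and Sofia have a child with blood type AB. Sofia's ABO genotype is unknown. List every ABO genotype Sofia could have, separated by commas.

I^A I^B, I^B I^B, I^B i

For each candidate genotype of Sofia, check whether crossing it with I^A I^A can produce every observed child phenotype.
  I^A I^A → possible child types {A} ✗
  I^A I^B → possible child types {A, AB} ✓
  I^A i → possible child types {A} ✗
  I^B I^B → possible child types {AB} ✓
  I^B i → possible child types {A, AB} ✓
  i i → possible child types {A} ✗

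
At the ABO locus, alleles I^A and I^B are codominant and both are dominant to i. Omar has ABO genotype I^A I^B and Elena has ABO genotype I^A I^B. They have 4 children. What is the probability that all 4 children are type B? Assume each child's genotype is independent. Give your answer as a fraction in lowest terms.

ABO cross I^A I^B × I^A I^B → 1/4 A, 1/4 B, 1/2 AB.
So P(type B) = 1/4 per child.
All 4 independent: (1/4)^4 = 1/256.

1/256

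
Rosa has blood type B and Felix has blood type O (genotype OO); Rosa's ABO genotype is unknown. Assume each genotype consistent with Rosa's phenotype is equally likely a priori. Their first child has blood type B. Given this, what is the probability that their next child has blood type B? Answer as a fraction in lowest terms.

Possible genotypes: Rosa ∈ {BB, BO}; Felix ∈ {OO}.
Weight each parental genotype pair by prior × P(type-B child):
  BB × OO: posterior weight 2/3; P(next child type B) = 1.
  BO × OO: posterior weight 1/3; P(next child type B) = 1/2.
Weighted sum = 5/6.

5/6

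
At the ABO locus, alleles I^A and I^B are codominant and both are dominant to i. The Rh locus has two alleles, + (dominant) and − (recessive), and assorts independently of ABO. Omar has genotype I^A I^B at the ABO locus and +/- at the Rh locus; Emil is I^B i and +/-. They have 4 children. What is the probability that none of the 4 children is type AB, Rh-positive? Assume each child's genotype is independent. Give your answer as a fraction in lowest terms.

28561/65536

ABO cross I^A I^B × I^B i → 1/4 A, 1/2 B, 1/4 AB.
Rh cross +/- × +/- → 3/4 Rh+, 1/4 Rh-; so P(type AB, Rh-positive) = 1/4 × 3/4 = 3/16 per child.
P(not type AB, Rh-positive) = 13/16 for one child; (13/16)^4 = 28561/65536.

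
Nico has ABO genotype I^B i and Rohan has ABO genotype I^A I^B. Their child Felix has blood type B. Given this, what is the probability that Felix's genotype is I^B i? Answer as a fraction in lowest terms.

1/2

Cross I^B i × I^A I^B → 1/4 I^A I^B, 1/4 I^A i, 1/4 I^B I^B, 1/4 I^B i.
Type-B genotypes among offspring: I^B I^B (1/4), I^B i (1/4); total 1/2.
P(I^B i | type B) = (1/4) / (1/2) = 1/2.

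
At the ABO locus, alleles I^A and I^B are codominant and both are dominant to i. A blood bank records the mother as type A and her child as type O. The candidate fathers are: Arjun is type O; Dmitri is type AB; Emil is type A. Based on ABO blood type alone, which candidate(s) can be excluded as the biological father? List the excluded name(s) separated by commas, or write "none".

Dmitri

A candidate is excluded only if no genotype consistent with his phenotype could produce a type O child with a type A mother.
Dmitri (type AB): no genotype consistent with that phenotype can produce a type-O child with a type-A mother.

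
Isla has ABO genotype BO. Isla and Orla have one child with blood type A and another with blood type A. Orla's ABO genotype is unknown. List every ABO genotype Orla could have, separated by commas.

AA, AB, AO

For each candidate genotype of Orla, check whether crossing it with BO can produce every observed child phenotype.
  AA → possible child types {A, AB} ✓
  AB → possible child types {A, B, AB} ✓
  AO → possible child types {O, A, B, AB} ✓
  BB → possible child types {B} ✗
  BO → possible child types {O, B} ✗
  OO → possible child types {O, B} ✗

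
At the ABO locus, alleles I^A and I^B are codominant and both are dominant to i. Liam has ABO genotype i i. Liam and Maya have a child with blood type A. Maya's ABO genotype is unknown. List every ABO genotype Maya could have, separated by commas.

For each candidate genotype of Maya, check whether crossing it with i i can produce every observed child phenotype.
  I^A I^A → possible child types {A} ✓
  I^A I^B → possible child types {A, B} ✓
  I^A i → possible child types {O, A} ✓
  I^B I^B → possible child types {B} ✗
  I^B i → possible child types {O, B} ✗
  i i → possible child types {O} ✗

I^A I^A, I^A I^B, I^A i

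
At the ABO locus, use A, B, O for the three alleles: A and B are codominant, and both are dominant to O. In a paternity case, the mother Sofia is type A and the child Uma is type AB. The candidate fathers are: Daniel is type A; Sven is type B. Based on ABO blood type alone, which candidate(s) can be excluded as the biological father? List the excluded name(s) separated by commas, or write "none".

Daniel

A candidate is excluded only if no genotype consistent with his phenotype could produce a type AB child with a type A mother.
Daniel (type A): no genotype consistent with that phenotype can produce a type-AB child with a type-A mother.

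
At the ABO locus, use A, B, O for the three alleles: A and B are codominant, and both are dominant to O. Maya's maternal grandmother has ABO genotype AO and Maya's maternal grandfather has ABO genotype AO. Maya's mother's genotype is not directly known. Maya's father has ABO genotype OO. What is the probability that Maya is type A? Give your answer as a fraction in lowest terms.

1/2

Maya's mother's ABO genotype from AO × AO: 1/4 AA, 1/2 AO, 1/4 OO.
Crossing each possibility with the father OO and summing P(type A): 1/4·1 + 1/2·1/2 + 1/4·0 = 1/2.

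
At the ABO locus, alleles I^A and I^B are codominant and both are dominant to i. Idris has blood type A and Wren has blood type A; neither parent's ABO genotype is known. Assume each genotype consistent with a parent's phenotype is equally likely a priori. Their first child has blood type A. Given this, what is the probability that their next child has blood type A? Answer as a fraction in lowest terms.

Possible genotypes: Idris ∈ {I^A I^A, I^A i}; Wren ∈ {I^A I^A, I^A i}.
Weight each parental genotype pair by prior × P(type-A child):
  I^A I^A × I^A I^A: posterior weight 4/15; P(next child type A) = 1.
  I^A I^A × I^A i: posterior weight 4/15; P(next child type A) = 1.
  I^A i × I^A I^A: posterior weight 4/15; P(next child type A) = 1.
  I^A i × I^A i: posterior weight 1/5; P(next child type A) = 3/4.
Weighted sum = 19/20.

19/20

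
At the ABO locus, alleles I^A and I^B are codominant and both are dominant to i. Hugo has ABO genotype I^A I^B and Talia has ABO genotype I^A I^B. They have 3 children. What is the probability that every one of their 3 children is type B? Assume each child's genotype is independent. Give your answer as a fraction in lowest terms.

ABO cross I^A I^B × I^A I^B → 1/4 A, 1/4 B, 1/2 AB.
So P(type B) = 1/4 per child.
All 3 independent: (1/4)^3 = 1/64.

1/64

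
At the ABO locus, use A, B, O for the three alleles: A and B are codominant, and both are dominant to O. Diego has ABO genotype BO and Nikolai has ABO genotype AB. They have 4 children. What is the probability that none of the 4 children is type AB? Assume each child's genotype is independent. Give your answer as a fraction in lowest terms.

81/256

ABO cross BO × AB → 1/4 A, 1/2 B, 1/4 AB.
So P(type AB) = 1/4 per child.
P(not type AB) = 3/4 for one child; (3/4)^4 = 81/256.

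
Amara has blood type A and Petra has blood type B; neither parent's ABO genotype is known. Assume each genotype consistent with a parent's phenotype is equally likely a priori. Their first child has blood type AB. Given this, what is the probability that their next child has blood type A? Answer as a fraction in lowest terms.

Possible genotypes: Amara ∈ {AA, AO}; Petra ∈ {BB, BO}.
Weight each parental genotype pair by prior × P(type-AB child):
  AA × BB: posterior weight 4/9; P(next child type A) = 0.
  AA × BO: posterior weight 2/9; P(next child type A) = 1/2.
  AO × BB: posterior weight 2/9; P(next child type A) = 0.
  AO × BO: posterior weight 1/9; P(next child type A) = 1/4.
Weighted sum = 5/36.

5/36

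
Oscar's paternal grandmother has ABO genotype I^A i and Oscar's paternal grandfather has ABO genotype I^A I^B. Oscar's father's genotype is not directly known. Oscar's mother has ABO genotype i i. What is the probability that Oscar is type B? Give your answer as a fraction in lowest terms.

1/4

Oscar's father's ABO genotype from I^A i × I^A I^B: 1/4 I^A I^A, 1/4 I^A I^B, 1/4 I^A i, 1/4 I^B i.
Crossing each possibility with the mother i i and summing P(type B): 1/4·0 + 1/4·1/2 + 1/4·0 + 1/4·1/2 = 1/4.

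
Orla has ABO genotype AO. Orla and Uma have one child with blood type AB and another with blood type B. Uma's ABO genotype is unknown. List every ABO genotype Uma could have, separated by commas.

For each candidate genotype of Uma, check whether crossing it with AO can produce every observed child phenotype.
  AA → possible child types {A} ✗
  AB → possible child types {A, B, AB} ✓
  AO → possible child types {O, A} ✗
  BB → possible child types {B, AB} ✓
  BO → possible child types {O, A, B, AB} ✓
  OO → possible child types {O, A} ✗

AB, BB, BO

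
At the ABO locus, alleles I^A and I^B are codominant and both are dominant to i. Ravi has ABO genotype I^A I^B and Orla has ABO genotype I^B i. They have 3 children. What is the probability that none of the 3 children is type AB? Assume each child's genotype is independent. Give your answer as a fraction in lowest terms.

27/64

ABO cross I^A I^B × I^B i → 1/4 A, 1/2 B, 1/4 AB.
So P(type AB) = 1/4 per child.
P(not type AB) = 3/4 for one child; (3/4)^3 = 27/64.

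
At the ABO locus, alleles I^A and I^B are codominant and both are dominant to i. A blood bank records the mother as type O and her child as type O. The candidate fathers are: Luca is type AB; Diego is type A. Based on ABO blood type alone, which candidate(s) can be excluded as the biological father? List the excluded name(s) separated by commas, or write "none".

Luca

A candidate is excluded only if no genotype consistent with his phenotype could produce a type O child with a type O mother.
Luca (type AB): no genotype consistent with that phenotype can produce a type-O child with a type-O mother.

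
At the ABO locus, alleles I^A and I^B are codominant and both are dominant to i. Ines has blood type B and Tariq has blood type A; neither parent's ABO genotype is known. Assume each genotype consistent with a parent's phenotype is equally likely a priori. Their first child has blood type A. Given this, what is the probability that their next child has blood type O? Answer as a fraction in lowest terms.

1/12

Possible genotypes: Ines ∈ {I^B I^B, I^B i}; Tariq ∈ {I^A I^A, I^A i}.
Weight each parental genotype pair by prior × P(type-A child):
  I^B i × I^A I^A: posterior weight 2/3; P(next child type O) = 0.
  I^B i × I^A i: posterior weight 1/3; P(next child type O) = 1/4.
Weighted sum = 1/12.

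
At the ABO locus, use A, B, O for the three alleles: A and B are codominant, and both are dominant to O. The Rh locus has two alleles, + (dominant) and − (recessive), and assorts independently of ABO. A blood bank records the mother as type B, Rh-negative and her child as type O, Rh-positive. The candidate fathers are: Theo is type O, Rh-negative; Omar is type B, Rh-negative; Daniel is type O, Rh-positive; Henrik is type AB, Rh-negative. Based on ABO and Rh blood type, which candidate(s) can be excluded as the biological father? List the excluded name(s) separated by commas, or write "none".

A candidate is excluded only if no genotype consistent with his phenotype could produce a type O, Rh-positive child with a type B, Rh-negative mother.
Theo (type O, Rh-): no genotype consistent with that phenotype can produce a type-O Rh+ child with a type-B mother.
Omar (type B, Rh-): no genotype consistent with that phenotype can produce a type-O Rh+ child with a type-B mother.
Henrik (type AB, Rh-): no genotype consistent with that phenotype can produce a type-O Rh+ child with a type-B mother.

Theo, Omar, Henrik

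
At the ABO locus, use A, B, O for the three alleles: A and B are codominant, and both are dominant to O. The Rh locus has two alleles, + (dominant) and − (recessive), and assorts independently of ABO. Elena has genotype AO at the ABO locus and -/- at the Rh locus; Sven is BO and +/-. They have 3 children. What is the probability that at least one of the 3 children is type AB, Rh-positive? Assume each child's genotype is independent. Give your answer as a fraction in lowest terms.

ABO cross AO × BO → 1/4 O, 1/4 A, 1/4 B, 1/4 AB.
Rh cross -/- × +/- → 1/2 Rh+, 1/2 Rh-; so P(type AB, Rh-positive) = 1/4 × 1/2 = 1/8 per child.
P(none) = (7/8)^3 = 343/512; P(at least one) = 1 − 343/512 = 169/512.

169/512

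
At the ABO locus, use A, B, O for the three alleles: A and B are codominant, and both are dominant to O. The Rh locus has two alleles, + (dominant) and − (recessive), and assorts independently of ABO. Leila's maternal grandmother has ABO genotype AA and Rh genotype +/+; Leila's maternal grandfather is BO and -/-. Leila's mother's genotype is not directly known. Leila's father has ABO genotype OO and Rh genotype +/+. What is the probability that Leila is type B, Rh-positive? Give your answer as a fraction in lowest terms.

Leila's mother's ABO genotype from AA × BO: 1/2 AB, 1/2 AO.
Crossing each possibility with the father OO and summing P(type B): 1/2·1/2 + 1/2·0 = 1/4.
Similarly for Rh via the mother's Rh distribution: P(Rh+) = 1.
Independent loci: 1/4 × 1 = 1/4.

1/4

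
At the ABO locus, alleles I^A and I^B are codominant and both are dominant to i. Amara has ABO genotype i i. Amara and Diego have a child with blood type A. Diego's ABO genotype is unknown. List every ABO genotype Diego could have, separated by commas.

For each candidate genotype of Diego, check whether crossing it with i i can produce every observed child phenotype.
  I^A I^A → possible child types {A} ✓
  I^A I^B → possible child types {A, B} ✓
  I^A i → possible child types {O, A} ✓
  I^B I^B → possible child types {B} ✗
  I^B i → possible child types {O, B} ✗
  i i → possible child types {O} ✗

I^A I^A, I^A I^B, I^A i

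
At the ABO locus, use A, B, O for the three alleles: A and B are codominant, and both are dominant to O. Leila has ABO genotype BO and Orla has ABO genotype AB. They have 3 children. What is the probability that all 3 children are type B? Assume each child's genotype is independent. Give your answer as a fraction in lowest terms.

1/8

ABO cross BO × AB → 1/4 A, 1/2 B, 1/4 AB.
So P(type B) = 1/2 per child.
All 3 independent: (1/2)^3 = 1/8.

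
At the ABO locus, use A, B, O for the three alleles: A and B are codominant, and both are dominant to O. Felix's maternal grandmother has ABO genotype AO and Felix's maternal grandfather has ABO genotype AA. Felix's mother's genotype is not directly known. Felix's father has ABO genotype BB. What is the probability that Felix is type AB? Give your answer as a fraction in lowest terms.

Felix's mother's ABO genotype from AO × AA: 1/2 AA, 1/2 AO.
Crossing each possibility with the father BB and summing P(type AB): 1/2·1 + 1/2·1/2 = 3/4.

3/4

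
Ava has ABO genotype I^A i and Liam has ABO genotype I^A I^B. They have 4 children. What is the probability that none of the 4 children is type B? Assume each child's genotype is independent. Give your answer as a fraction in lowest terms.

81/256

ABO cross I^A i × I^A I^B → 1/2 A, 1/4 B, 1/4 AB.
So P(type B) = 1/4 per child.
P(not type B) = 3/4 for one child; (3/4)^4 = 81/256.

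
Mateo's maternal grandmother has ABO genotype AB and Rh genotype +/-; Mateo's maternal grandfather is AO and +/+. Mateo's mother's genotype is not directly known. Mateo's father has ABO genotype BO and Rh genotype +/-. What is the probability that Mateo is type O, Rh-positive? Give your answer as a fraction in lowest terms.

Mateo's mother's ABO genotype from AB × AO: 1/4 AA, 1/4 AB, 1/4 AO, 1/4 BO.
Crossing each possibility with the father BO and summing P(type O): 1/4·0 + 1/4·0 + 1/4·1/4 + 1/4·1/4 = 1/8.
Similarly for Rh via the mother's Rh distribution: P(Rh+) = 7/8.
Independent loci: 1/8 × 7/8 = 7/64.

7/64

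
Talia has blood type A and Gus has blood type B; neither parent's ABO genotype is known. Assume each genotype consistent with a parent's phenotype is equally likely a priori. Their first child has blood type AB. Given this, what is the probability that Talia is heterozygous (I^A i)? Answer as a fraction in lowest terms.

Possible genotypes: Talia ∈ {I^A I^A, I^A i}; Gus ∈ {I^B I^B, I^B i}.
Weight each parental genotype pair by prior × P(type-AB child):
  I^A I^A × I^B I^B: posterior weight 4/9.
  I^A I^A × I^B i: posterior weight 2/9.
  I^A i × I^B I^B: posterior weight 2/9.
  I^A i × I^B i: posterior weight 1/9.
Sum the posterior weight over pairs where Talia is I^A i: 1/3.

1/3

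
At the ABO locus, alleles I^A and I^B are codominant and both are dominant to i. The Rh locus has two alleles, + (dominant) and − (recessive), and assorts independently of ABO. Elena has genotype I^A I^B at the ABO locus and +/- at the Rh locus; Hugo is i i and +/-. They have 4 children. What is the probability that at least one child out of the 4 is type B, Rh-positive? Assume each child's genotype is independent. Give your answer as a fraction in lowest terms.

ABO cross I^A I^B × i i → 1/2 A, 1/2 B.
Rh cross +/- × +/- → 3/4 Rh+, 1/4 Rh-; so P(type B, Rh-positive) = 1/2 × 3/4 = 3/8 per child.
P(none) = (5/8)^4 = 625/4096; P(at least one) = 1 − 625/4096 = 3471/4096.

3471/4096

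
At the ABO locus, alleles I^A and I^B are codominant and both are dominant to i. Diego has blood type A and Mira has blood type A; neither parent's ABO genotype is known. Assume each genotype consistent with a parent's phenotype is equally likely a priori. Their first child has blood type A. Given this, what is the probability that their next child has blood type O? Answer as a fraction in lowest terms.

Possible genotypes: Diego ∈ {I^A I^A, I^A i}; Mira ∈ {I^A I^A, I^A i}.
Weight each parental genotype pair by prior × P(type-A child):
  I^A I^A × I^A I^A: posterior weight 4/15; P(next child type O) = 0.
  I^A I^A × I^A i: posterior weight 4/15; P(next child type O) = 0.
  I^A i × I^A I^A: posterior weight 4/15; P(next child type O) = 0.
  I^A i × I^A i: posterior weight 1/5; P(next child type O) = 1/4.
Weighted sum = 1/20.

1/20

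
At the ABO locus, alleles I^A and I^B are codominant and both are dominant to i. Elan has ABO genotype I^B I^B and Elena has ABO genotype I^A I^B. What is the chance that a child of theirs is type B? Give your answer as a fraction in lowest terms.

1/2

ABO cross I^B I^B × I^A I^B → offspring phenotypes: 1/2 B, 1/2 AB.
So P(type B) = 1/2.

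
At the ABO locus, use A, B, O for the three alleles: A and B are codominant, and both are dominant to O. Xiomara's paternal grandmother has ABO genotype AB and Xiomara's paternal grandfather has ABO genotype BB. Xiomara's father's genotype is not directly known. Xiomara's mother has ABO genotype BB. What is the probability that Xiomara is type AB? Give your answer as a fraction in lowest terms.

Xiomara's father's ABO genotype from AB × BB: 1/2 AB, 1/2 BB.
Crossing each possibility with the mother BB and summing P(type AB): 1/2·1/2 + 1/2·0 = 1/4.

1/4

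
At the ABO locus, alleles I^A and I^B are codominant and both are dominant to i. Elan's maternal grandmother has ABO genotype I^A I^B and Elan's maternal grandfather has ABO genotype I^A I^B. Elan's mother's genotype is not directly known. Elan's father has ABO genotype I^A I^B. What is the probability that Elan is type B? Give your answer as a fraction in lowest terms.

Elan's mother's ABO genotype from I^A I^B × I^A I^B: 1/4 I^A I^A, 1/2 I^A I^B, 1/4 I^B I^B.
Crossing each possibility with the father I^A I^B and summing P(type B): 1/4·0 + 1/2·1/4 + 1/4·1/2 = 1/4.

1/4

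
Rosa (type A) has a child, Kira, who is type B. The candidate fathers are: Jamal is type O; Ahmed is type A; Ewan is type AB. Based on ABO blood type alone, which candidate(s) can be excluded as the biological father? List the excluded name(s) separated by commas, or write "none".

A candidate is excluded only if no genotype consistent with his phenotype could produce a type B child with a type A mother.
Jamal (type O): no genotype consistent with that phenotype can produce a type-B child with a type-A mother.
Ahmed (type A): no genotype consistent with that phenotype can produce a type-B child with a type-A mother.

Jamal, Ahmed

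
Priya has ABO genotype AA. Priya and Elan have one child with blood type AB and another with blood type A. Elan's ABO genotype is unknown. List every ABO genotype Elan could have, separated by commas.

AB, BO

For each candidate genotype of Elan, check whether crossing it with AA can produce every observed child phenotype.
  AA → possible child types {A} ✗
  AB → possible child types {A, AB} ✓
  AO → possible child types {A} ✗
  BB → possible child types {AB} ✗
  BO → possible child types {A, AB} ✓
  OO → possible child types {A} ✗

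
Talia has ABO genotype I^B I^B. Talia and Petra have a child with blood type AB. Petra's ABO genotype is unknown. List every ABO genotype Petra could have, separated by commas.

For each candidate genotype of Petra, check whether crossing it with I^B I^B can produce every observed child phenotype.
  I^A I^A → possible child types {AB} ✓
  I^A I^B → possible child types {B, AB} ✓
  I^A i → possible child types {B, AB} ✓
  I^B I^B → possible child types {B} ✗
  I^B i → possible child types {B} ✗
  i i → possible child types {B} ✗

I^A I^A, I^A I^B, I^A i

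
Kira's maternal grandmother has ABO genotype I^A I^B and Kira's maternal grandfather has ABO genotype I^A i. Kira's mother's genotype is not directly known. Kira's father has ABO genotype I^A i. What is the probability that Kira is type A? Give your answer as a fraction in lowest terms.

5/8

Kira's mother's ABO genotype from I^A I^B × I^A i: 1/4 I^A I^A, 1/4 I^A I^B, 1/4 I^A i, 1/4 I^B i.
Crossing each possibility with the father I^A i and summing P(type A): 1/4·1 + 1/4·1/2 + 1/4·3/4 + 1/4·1/4 = 5/8.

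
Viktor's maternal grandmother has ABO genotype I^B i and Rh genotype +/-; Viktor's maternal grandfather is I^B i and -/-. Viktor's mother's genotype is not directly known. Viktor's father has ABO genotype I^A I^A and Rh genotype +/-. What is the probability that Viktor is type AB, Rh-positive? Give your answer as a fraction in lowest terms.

5/16

Viktor's mother's ABO genotype from I^B i × I^B i: 1/4 I^B I^B, 1/2 I^B i, 1/4 i i.
Crossing each possibility with the father I^A I^A and summing P(type AB): 1/4·1 + 1/2·1/2 + 1/4·0 = 1/2.
Similarly for Rh via the mother's Rh distribution: P(Rh+) = 5/8.
Independent loci: 1/2 × 5/8 = 5/16.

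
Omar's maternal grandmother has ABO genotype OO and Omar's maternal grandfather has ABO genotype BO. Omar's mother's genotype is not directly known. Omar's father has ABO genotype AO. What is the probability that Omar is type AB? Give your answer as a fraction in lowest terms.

1/8

Omar's mother's ABO genotype from OO × BO: 1/2 BO, 1/2 OO.
Crossing each possibility with the father AO and summing P(type AB): 1/2·1/4 + 1/2·0 = 1/8.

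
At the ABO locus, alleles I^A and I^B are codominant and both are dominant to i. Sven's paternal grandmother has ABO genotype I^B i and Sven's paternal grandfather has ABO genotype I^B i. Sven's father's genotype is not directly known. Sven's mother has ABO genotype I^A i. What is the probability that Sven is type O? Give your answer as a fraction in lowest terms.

Sven's father's ABO genotype from I^B i × I^B i: 1/4 I^B I^B, 1/2 I^B i, 1/4 i i.
Crossing each possibility with the mother I^A i and summing P(type O): 1/4·0 + 1/2·1/4 + 1/4·1/2 = 1/4.

1/4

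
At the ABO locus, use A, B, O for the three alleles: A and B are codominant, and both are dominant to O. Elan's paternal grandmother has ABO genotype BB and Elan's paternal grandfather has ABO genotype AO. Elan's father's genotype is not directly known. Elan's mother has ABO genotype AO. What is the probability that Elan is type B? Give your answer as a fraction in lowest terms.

1/4

Elan's father's ABO genotype from BB × AO: 1/2 AB, 1/2 BO.
Crossing each possibility with the mother AO and summing P(type B): 1/2·1/4 + 1/2·1/4 = 1/4.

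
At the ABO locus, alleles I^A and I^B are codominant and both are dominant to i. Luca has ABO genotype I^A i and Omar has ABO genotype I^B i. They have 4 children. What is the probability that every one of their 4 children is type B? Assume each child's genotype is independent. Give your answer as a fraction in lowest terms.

1/256

ABO cross I^A i × I^B i → 1/4 O, 1/4 A, 1/4 B, 1/4 AB.
So P(type B) = 1/4 per child.
All 4 independent: (1/4)^4 = 1/256.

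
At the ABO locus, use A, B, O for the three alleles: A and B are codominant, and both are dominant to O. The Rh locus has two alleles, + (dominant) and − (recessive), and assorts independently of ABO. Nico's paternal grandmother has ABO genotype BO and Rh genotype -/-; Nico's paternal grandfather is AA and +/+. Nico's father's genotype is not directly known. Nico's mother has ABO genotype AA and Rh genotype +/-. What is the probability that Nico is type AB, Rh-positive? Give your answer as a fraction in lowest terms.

3/16

Nico's father's ABO genotype from BO × AA: 1/2 AB, 1/2 AO.
Crossing each possibility with the mother AA and summing P(type AB): 1/2·1/2 + 1/2·0 = 1/4.
Similarly for Rh via the father's Rh distribution: P(Rh+) = 3/4.
Independent loci: 1/4 × 3/4 = 3/16.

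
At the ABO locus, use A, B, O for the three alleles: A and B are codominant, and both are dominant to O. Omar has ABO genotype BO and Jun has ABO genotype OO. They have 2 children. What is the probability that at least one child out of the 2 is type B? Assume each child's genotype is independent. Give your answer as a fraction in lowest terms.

3/4

ABO cross BO × OO → 1/2 O, 1/2 B.
So P(type B) = 1/2 per child.
P(none) = (1/2)^2 = 1/4; P(at least one) = 1 − 1/4 = 3/4.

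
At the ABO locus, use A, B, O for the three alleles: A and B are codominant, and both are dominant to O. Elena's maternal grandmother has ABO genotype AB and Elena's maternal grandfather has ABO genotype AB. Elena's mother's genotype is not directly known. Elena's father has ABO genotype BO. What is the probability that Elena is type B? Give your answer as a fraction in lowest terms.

Elena's mother's ABO genotype from AB × AB: 1/4 AA, 1/2 AB, 1/4 BB.
Crossing each possibility with the father BO and summing P(type B): 1/4·0 + 1/2·1/2 + 1/4·1 = 1/2.

1/2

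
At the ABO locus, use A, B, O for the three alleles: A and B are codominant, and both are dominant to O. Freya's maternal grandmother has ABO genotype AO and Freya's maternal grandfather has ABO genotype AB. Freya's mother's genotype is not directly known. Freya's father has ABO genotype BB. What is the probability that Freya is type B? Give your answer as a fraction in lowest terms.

1/2

Freya's mother's ABO genotype from AO × AB: 1/4 AA, 1/4 AB, 1/4 AO, 1/4 BO.
Crossing each possibility with the father BB and summing P(type B): 1/4·0 + 1/4·1/2 + 1/4·1/2 + 1/4·1 = 1/2.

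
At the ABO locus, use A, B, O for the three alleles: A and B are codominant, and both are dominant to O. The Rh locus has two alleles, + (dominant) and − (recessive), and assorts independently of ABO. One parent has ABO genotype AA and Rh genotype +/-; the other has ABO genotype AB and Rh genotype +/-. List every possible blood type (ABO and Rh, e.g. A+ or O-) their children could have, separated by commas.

Gametes from AA × AB give offspring ABO genotypes AA, AB, i.e. phenotypes A, AB.
Rh cross +/- × +/- → phenotypes Rh+, Rh-.
Combining independently: A+, A-, AB+, AB-.

A+, A-, AB+, AB-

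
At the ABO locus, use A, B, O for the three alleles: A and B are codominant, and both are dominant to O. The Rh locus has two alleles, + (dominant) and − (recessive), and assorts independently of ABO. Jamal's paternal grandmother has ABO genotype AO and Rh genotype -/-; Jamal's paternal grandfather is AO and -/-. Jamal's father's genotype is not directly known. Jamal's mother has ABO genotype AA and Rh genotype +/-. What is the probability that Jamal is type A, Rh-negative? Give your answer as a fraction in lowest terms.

1/2

Jamal's father's ABO genotype from AO × AO: 1/4 AA, 1/2 AO, 1/4 OO.
Crossing each possibility with the mother AA and summing P(type A): 1/4·1 + 1/2·1 + 1/4·1 = 1.
Similarly for Rh via the father's Rh distribution: P(Rh-) = 1/2.
Independent loci: 1 × 1/2 = 1/2.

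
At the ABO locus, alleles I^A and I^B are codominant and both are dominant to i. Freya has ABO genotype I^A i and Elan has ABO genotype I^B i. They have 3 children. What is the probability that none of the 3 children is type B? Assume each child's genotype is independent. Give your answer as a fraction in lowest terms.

27/64

ABO cross I^A i × I^B i → 1/4 O, 1/4 A, 1/4 B, 1/4 AB.
So P(type B) = 1/4 per child.
P(not type B) = 3/4 for one child; (3/4)^3 = 27/64.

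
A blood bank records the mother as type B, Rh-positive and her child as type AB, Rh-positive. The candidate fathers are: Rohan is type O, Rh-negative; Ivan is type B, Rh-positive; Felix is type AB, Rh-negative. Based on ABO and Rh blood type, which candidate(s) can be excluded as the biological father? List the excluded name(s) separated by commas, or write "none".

A candidate is excluded only if no genotype consistent with his phenotype could produce a type AB, Rh-positive child with a type B, Rh-positive mother.
Rohan (type O, Rh-): no genotype consistent with that phenotype can produce a type-AB Rh+ child with a type-B mother.
Ivan (type B, Rh+): no genotype consistent with that phenotype can produce a type-AB Rh+ child with a type-B mother.

Rohan, Ivan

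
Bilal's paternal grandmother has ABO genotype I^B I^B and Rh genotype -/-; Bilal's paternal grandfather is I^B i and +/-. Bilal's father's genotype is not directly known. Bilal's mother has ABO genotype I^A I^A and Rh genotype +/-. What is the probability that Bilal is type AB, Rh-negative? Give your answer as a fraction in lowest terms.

9/32

Bilal's father's ABO genotype from I^B I^B × I^B i: 1/2 I^B I^B, 1/2 I^B i.
Crossing each possibility with the mother I^A I^A and summing P(type AB): 1/2·1 + 1/2·1/2 = 3/4.
Similarly for Rh via the father's Rh distribution: P(Rh-) = 3/8.
Independent loci: 3/4 × 3/8 = 9/32.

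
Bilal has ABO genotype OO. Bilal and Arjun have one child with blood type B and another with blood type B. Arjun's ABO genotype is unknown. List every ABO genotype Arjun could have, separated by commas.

For each candidate genotype of Arjun, check whether crossing it with OO can produce every observed child phenotype.
  AA → possible child types {A} ✗
  AB → possible child types {A, B} ✓
  AO → possible child types {O, A} ✗
  BB → possible child types {B} ✓
  BO → possible child types {O, B} ✓
  OO → possible child types {O} ✗

AB, BB, BO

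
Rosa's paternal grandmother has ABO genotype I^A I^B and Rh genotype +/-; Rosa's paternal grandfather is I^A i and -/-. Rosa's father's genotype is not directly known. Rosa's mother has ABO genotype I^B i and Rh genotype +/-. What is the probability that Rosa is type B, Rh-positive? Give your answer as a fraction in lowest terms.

15/64

Rosa's father's ABO genotype from I^A I^B × I^A i: 1/4 I^A I^A, 1/4 I^A I^B, 1/4 I^A i, 1/4 I^B i.
Crossing each possibility with the mother I^B i and summing P(type B): 1/4·0 + 1/4·1/2 + 1/4·1/4 + 1/4·3/4 = 3/8.
Similarly for Rh via the father's Rh distribution: P(Rh+) = 5/8.
Independent loci: 3/8 × 5/8 = 15/64.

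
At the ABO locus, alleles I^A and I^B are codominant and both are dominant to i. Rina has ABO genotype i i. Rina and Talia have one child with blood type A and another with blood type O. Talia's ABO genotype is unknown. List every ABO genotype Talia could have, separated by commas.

I^A i

For each candidate genotype of Talia, check whether crossing it with i i can produce every observed child phenotype.
  I^A I^A → possible child types {A} ✗
  I^A I^B → possible child types {A, B} ✗
  I^A i → possible child types {O, A} ✓
  I^B I^B → possible child types {B} ✗
  I^B i → possible child types {O, B} ✗
  i i → possible child types {O} ✗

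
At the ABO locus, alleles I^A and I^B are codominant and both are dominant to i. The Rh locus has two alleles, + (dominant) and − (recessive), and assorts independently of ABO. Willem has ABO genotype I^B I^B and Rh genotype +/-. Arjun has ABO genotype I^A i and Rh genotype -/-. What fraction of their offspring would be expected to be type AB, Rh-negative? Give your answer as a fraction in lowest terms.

ABO cross I^B I^B × I^A i → offspring phenotypes: 1/2 B, 1/2 AB.
Rh cross +/- × -/- → 1/2 Rh+, 1/2 Rh-.
Independent loci: P(type AB, Rh-negative) = 1/2 × 1/2 = 1/4.

1/4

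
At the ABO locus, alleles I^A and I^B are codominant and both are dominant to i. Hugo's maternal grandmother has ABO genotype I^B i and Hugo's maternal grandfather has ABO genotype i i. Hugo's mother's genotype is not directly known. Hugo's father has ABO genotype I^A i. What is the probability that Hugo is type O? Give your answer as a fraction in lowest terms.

3/8

Hugo's mother's ABO genotype from I^B i × i i: 1/2 I^B i, 1/2 i i.
Crossing each possibility with the father I^A i and summing P(type O): 1/2·1/4 + 1/2·1/2 = 3/8.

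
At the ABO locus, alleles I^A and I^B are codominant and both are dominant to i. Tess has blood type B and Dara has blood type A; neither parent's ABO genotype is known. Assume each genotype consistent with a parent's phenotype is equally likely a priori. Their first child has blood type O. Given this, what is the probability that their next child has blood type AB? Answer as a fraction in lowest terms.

1/4

Possible genotypes: Tess ∈ {I^B I^B, I^B i}; Dara ∈ {I^A I^A, I^A i}.
Weight each parental genotype pair by prior × P(type-O child):
  I^B i × I^A i: posterior weight 1; P(next child type AB) = 1/4.
Weighted sum = 1/4.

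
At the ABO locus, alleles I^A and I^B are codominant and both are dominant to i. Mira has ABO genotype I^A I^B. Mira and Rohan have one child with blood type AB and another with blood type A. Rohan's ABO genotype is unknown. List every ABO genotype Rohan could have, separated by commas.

For each candidate genotype of Rohan, check whether crossing it with I^A I^B can produce every observed child phenotype.
  I^A I^A → possible child types {A, AB} ✓
  I^A I^B → possible child types {A, B, AB} ✓
  I^A i → possible child types {A, B, AB} ✓
  I^B I^B → possible child types {B, AB} ✗
  I^B i → possible child types {A, B, AB} ✓
  i i → possible child types {A, B} ✗

I^A I^A, I^A I^B, I^A i, I^B i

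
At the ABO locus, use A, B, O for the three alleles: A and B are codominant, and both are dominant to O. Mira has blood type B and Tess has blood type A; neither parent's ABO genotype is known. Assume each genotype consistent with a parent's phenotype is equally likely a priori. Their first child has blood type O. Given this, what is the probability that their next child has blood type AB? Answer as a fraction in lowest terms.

1/4

Possible genotypes: Mira ∈ {BB, BO}; Tess ∈ {AA, AO}.
Weight each parental genotype pair by prior × P(type-O child):
  BO × AO: posterior weight 1; P(next child type AB) = 1/4.
Weighted sum = 1/4.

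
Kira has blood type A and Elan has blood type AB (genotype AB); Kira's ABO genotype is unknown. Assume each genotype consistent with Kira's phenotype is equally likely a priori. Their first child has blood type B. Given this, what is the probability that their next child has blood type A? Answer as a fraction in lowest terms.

1/2

Possible genotypes: Kira ∈ {AA, AO}; Elan ∈ {AB}.
Weight each parental genotype pair by prior × P(type-B child):
  AO × AB: posterior weight 1; P(next child type A) = 1/2.
Weighted sum = 1/2.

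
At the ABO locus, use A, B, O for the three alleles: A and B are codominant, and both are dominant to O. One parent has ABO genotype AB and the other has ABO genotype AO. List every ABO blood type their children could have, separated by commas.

A, B, AB

Gametes from AB × AO give offspring ABO genotypes AA, AB, AO, BO, i.e. phenotypes A, B, AB.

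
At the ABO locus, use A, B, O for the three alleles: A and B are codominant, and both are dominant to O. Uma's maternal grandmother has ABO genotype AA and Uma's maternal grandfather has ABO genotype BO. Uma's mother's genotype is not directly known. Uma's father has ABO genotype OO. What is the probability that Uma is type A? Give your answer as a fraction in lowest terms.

Uma's mother's ABO genotype from AA × BO: 1/2 AB, 1/2 AO.
Crossing each possibility with the father OO and summing P(type A): 1/2·1/2 + 1/2·1/2 = 1/2.

1/2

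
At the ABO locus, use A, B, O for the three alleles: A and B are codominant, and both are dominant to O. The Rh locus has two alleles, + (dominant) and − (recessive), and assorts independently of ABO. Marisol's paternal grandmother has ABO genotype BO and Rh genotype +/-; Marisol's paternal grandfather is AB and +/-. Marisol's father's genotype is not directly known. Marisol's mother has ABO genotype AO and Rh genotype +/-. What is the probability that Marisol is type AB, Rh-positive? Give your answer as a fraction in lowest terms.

3/16

Marisol's father's ABO genotype from BO × AB: 1/4 AB, 1/4 AO, 1/4 BB, 1/4 BO.
Crossing each possibility with the mother AO and summing P(type AB): 1/4·1/4 + 1/4·0 + 1/4·1/2 + 1/4·1/4 = 1/4.
Similarly for Rh via the father's Rh distribution: P(Rh+) = 3/4.
Independent loci: 1/4 × 3/4 = 3/16.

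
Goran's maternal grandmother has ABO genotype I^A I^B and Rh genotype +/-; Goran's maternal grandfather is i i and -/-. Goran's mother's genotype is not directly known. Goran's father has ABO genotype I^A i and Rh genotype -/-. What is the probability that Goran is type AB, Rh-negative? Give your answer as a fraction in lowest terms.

Goran's mother's ABO genotype from I^A I^B × i i: 1/2 I^A i, 1/2 I^B i.
Crossing each possibility with the father I^A i and summing P(type AB): 1/2·0 + 1/2·1/4 = 1/8.
Similarly for Rh via the mother's Rh distribution: P(Rh-) = 3/4.
Independent loci: 1/8 × 3/4 = 3/32.

3/32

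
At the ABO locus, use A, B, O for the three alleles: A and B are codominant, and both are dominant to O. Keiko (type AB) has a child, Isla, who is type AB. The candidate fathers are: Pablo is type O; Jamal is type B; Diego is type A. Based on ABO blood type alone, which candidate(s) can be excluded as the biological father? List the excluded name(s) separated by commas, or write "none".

Pablo

A candidate is excluded only if no genotype consistent with his phenotype could produce a type AB child with a type AB mother.
Pablo (type O): no genotype consistent with that phenotype can produce a type-AB child with a type-AB mother.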